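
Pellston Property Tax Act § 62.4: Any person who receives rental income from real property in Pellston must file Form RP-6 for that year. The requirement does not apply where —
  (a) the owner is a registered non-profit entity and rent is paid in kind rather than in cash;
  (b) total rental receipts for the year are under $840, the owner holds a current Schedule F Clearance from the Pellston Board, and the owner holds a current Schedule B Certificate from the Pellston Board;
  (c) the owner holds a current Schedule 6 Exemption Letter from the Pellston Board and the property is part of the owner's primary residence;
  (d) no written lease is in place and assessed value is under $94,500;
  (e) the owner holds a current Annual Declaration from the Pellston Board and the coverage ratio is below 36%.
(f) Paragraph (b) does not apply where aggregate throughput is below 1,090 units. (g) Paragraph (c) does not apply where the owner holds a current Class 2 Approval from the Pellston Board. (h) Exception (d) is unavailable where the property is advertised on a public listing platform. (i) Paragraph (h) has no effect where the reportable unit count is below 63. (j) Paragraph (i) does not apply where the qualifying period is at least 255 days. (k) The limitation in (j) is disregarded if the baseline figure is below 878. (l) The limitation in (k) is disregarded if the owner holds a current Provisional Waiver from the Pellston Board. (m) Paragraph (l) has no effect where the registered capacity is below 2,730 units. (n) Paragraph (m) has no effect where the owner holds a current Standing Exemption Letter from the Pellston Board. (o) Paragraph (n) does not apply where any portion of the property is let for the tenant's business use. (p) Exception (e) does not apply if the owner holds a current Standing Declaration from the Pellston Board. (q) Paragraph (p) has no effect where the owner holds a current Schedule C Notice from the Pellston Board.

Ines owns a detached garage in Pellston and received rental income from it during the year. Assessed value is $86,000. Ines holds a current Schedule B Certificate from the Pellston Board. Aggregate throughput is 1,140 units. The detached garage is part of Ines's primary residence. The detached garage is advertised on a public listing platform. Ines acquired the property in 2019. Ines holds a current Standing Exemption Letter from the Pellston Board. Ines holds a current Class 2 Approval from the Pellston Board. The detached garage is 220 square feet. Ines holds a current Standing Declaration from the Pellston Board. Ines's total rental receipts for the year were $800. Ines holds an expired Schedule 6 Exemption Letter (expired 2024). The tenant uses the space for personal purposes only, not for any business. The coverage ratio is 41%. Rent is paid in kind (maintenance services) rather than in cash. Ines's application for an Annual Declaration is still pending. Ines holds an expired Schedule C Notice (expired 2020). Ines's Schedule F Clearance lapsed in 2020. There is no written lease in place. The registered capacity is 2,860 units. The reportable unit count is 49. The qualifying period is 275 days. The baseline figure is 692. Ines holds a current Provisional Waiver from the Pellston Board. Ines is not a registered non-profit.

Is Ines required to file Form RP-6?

Yes — Ines must file Form RP-6.

Exception (a) does not apply: Ines is not a registered non-profit.
Exception (b) requires that the owner holds a current Schedule F Clearance from the Pellston Board; but no current Schedule F Clearance is held, so (b) is unavailable.
Exception (c) requires that the owner holds a current Schedule 6 Exemption Letter from the Pellston Board; but there is no Schedule 6 Exemption Letter in force, so (c) is unavailable.
Exception (d): there is no written lease; assessed value is $86,000, under the $94,500 limit — every condition holds. But: (h) operates against (d): the property is publicly advertised. (i) would limit (h) — the reportable unit count is 49, below the 63 limit — but (j) sets (i) aside: (j) operates against (i): the qualifying period is 275 days, meeting the 255 days threshold. (k) operates (the baseline figure is 692, below the 878 limit), but is displaced by (l): (l) is engaged — a current Provisional Waiver is held. (m), which would lift (l), is not engaged — the registered capacity is 2,860 units, not below 2,730 units. So (d) is unavailable.
Exception (e) requires that the owner holds a current Annual Declaration from the Pellston Board; but there is no Annual Declaration in force, so (e) is unavailable.
Every exception is unavailable, so the rule governs.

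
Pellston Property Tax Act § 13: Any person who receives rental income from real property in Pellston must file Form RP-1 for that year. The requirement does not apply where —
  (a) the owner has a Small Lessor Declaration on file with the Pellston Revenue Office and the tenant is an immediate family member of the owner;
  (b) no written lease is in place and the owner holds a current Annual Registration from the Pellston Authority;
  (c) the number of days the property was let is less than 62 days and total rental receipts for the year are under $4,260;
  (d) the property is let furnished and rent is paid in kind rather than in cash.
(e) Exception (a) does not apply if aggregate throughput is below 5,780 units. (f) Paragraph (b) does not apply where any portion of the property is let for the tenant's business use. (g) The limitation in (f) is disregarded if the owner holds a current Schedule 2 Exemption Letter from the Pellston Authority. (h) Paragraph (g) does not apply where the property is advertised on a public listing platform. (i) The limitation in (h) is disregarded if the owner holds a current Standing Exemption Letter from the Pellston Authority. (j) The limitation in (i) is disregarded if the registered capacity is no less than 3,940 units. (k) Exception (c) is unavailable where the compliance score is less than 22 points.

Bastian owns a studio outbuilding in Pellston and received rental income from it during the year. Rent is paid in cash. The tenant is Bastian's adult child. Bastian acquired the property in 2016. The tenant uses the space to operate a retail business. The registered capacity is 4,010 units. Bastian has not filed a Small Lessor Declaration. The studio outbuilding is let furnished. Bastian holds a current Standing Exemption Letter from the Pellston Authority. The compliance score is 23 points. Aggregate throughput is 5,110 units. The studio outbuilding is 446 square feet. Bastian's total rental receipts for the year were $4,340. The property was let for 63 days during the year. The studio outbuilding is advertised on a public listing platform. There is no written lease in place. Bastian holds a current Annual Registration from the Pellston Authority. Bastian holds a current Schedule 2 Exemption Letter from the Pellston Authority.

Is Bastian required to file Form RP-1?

Exception (a) does not apply: no Small Lessor Declaration is on file.
All of (b)'s requirements are met (there is no written lease; a current Annual Registration is held). Turning to paragraphs (f)–(j): (f) operates against (b): the space is let for business use. (g) would limit (f) — a current Schedule 2 Exemption Letter is held — but (h) sets (g) aside: (h) applies — the property is publicly advertised. (i) would limit (h) — a current Standing Exemption Letter is held — but (j) sets (i) aside: (j) operates against (i): the registered capacity is 4,010 units, meeting the 3,940 units threshold. Exception (b) does not apply.
Exception (c) fails — the number of days the property was let is 63 days, not less than 62 days.
Exception (d) requires that rent is paid in kind rather than in cash; but rent is paid in cash, so (d) is unavailable.
Every exception is unavailable, so the rule governs.

Yes — Bastian must file Form RP-1.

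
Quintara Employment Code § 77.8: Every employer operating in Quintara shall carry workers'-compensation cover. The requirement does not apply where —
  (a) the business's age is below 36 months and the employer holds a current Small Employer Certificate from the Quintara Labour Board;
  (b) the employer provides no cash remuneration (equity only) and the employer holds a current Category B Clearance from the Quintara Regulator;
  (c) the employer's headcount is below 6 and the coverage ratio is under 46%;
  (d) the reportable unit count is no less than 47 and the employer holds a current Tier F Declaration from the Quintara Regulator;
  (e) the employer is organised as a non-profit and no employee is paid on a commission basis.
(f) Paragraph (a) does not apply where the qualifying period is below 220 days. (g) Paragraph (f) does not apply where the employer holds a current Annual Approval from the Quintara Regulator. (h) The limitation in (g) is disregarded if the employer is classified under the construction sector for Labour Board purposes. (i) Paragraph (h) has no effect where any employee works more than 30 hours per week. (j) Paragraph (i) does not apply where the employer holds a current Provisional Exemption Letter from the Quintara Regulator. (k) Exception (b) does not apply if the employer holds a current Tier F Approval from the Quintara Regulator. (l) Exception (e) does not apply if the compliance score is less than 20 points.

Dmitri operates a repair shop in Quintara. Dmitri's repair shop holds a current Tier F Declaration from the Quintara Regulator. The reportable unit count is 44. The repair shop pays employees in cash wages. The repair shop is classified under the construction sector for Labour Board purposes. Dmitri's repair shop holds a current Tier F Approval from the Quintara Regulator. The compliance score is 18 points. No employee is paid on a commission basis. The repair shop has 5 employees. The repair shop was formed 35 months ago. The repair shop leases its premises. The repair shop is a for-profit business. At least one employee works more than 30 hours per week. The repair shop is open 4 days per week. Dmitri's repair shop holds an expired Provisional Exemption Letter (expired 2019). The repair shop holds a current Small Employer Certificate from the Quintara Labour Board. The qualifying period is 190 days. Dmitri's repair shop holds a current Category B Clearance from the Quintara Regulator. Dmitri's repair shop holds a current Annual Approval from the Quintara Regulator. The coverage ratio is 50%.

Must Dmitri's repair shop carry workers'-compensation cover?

No — exception (a) applies; Dmitri's repair shop is not required to carry workers'-compensation cover.

Exception (a) is satisfied on its face — the business's age is 35 months, below the 36 months limit; a current Small Employer Certificate is held. Under paragraphs (f)–(j): (f) is engaged (the qualifying period is 190 days, below the 220 days limit), but yields to (g): (g) is triggered — a current Annual Approval is held. (h) would limit (g) — the repair shop is classified under the construction sector — but (i) sets (h) aside: (i) operates — at least one employee exceeds 30 hours/week. (j) does not operate here (the Provisional Exemption Letter is not current), so (i) stands. Exception (a) stands.
Exception (b) requires that the employer provides no cash remuneration (equity only); but employees are paid cash wages, so (b) is unavailable.
Exception (c) requires that the coverage ratio is under 46%; but the coverage ratio is 50%, not under 46%, so (c) is unavailable.
Exception (d) requires that the reportable unit count is no less than 47; but the reportable unit count is 44, short of 47, so (d) is unavailable.
Exception (e) does not apply: the employer is for-profit.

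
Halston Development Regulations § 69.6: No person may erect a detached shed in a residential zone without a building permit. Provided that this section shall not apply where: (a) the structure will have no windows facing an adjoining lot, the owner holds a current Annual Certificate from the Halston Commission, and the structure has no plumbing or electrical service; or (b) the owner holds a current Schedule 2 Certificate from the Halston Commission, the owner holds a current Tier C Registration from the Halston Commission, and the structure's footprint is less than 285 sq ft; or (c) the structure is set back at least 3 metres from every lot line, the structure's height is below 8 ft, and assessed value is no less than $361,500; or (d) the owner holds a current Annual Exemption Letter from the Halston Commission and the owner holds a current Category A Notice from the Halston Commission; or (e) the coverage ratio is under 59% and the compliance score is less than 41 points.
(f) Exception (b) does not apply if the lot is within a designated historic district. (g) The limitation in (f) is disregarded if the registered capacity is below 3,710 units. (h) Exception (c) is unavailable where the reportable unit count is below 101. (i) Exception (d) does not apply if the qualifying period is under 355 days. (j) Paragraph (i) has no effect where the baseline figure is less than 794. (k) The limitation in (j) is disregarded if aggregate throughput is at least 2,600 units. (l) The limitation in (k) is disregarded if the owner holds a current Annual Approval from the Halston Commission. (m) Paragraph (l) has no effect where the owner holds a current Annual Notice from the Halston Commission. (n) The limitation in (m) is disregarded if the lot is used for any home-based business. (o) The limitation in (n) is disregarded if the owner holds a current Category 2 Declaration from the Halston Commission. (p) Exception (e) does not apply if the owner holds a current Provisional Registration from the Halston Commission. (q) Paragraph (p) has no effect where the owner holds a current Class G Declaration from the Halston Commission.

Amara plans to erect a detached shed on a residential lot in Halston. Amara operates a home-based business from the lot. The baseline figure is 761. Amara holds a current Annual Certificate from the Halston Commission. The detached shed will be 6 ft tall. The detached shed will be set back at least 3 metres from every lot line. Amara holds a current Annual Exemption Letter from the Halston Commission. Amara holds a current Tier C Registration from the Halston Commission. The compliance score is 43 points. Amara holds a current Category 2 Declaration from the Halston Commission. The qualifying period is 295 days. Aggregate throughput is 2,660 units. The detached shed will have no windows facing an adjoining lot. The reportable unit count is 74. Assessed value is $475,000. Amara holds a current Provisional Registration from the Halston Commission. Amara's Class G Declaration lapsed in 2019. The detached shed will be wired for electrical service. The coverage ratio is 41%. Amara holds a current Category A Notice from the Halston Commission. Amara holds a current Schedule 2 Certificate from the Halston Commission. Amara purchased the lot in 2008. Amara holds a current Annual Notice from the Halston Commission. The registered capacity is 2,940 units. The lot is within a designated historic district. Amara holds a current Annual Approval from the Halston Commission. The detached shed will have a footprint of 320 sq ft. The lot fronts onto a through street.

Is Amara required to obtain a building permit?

Exception (a) requires that the structure has no plumbing or electrical service; but electrical service is planned, so (a) is unavailable.
Exception (b) does not apply: the structure's footprint is 320 sq ft, not less than 285 sq ft.
Exception (c) is satisfied on its face — the setback is at least 3 m on every side; the structure's height is 6 ft, below the 8 ft limit; assessed value is $475,000, meeting the $361,500 threshold. Turning to paragraph (h): (h) applies — the reportable unit count is 74, below the 101 limit. Exception (c) does not apply.
Exception (d): a current Annual Exemption Letter is held; a current Category A Notice is held — every condition holds. However, paragraphs (i)–(o) must be considered: (i) operates against (d): the qualifying period is 295 days, under the 355 days limit. (j) would limit (i) — the baseline figure is 761, less than the 794 limit — but (k) sets (j) aside: (k) operates against (j): aggregate throughput is 2,660 units, meeting the 2,600 units threshold. (l) would limit (k) — a current Annual Approval is held — but (m) sets (l) aside: (m) operates against (l): a current Annual Notice is held. (n) is engaged (a home-based business operates on the lot), but is itself disapplied by (o): (o) is triggered — a current Category 2 Declaration is held. (d) is therefore removed.
Exception (e) fails — the compliance score is 43 points, not less than 41 points.
Every exception is unavailable, so the rule governs.

Yes — Amara must obtain a building permit.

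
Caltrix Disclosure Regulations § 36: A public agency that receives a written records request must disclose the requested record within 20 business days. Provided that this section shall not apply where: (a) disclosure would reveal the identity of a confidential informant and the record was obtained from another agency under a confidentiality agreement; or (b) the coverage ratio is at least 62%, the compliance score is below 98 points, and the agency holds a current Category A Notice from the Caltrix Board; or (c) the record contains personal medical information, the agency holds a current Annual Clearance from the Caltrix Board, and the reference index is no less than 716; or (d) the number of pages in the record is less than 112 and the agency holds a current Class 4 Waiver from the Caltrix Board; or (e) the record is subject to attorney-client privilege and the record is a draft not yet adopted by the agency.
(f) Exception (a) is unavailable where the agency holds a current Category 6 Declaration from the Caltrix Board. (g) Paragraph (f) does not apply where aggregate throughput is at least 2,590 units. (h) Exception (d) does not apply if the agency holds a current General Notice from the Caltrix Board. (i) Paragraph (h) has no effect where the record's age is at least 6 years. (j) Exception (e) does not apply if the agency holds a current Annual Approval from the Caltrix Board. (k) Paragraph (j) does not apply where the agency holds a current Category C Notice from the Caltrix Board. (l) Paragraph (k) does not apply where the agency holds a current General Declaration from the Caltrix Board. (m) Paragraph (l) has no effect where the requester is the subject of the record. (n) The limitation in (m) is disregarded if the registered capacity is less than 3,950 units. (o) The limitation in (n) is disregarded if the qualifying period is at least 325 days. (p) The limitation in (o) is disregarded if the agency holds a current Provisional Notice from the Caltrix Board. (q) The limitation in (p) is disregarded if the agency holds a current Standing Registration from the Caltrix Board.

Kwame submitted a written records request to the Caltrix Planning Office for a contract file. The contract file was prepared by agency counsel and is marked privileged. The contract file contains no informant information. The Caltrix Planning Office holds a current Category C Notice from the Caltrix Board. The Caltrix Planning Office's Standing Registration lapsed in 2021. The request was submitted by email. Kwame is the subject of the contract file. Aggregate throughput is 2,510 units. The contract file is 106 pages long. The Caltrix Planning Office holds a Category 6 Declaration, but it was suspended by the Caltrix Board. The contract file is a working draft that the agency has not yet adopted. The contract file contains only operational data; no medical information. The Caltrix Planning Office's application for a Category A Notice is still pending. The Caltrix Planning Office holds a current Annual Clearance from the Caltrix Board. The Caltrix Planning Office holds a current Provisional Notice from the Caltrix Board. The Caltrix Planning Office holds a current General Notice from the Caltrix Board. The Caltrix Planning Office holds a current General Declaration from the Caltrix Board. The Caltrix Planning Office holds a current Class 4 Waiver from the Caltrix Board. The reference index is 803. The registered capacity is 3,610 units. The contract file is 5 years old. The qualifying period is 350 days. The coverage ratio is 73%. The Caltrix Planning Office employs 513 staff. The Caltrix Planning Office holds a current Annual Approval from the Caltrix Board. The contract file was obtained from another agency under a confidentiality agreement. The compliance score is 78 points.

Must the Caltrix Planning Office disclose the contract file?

Yes — the Caltrix Planning Office must disclose the contract file.

Exception (a) does not apply: the contract file contains no informant information.
Exception (b) requires that the agency holds a current Category A Notice from the Caltrix Board; but there is no Category A Notice in force, so (b) is unavailable.
Exception (c) requires that the record contains personal medical information; but the contract file contains only operational data, so (c) is unavailable.
Exception (d) is satisfied on its face — the number of pages in the record is 106, less than the 112 limit; a current Class 4 Waiver is held. However, paragraphs (h)–(i) must be considered: (h) operates against (d): a current General Notice is held. (i) does not operate here (the record's age is 5 years, short of 6 years), so (h) stands. So (d) is unavailable.
Exception (e): the contract file is privileged; the contract file is an unadopted draft — every condition holds. But applying paragraphs (j)–(q): (j) operates — a current Annual Approval is held. (k) would limit (j) — a current Category C Notice is held — but (l) sets (k) aside: (l) operates against (k): a current General Declaration is held. (m) applies (Kwame is the subject of the contract file), but is displaced by (n): (n) operates against (m): the registered capacity is 3,610 units, less than the 3,950 units limit. (o) operates (the qualifying period is 350 days, meeting the 325 days threshold), but is set aside by (p): (p) operates — a current Provisional Notice is held. (q), which would lift (p), is inapplicable — no current Standing Registration is held. Exception (e) does not apply.
No exception is made out. the Caltrix Planning Office falls within the general rule.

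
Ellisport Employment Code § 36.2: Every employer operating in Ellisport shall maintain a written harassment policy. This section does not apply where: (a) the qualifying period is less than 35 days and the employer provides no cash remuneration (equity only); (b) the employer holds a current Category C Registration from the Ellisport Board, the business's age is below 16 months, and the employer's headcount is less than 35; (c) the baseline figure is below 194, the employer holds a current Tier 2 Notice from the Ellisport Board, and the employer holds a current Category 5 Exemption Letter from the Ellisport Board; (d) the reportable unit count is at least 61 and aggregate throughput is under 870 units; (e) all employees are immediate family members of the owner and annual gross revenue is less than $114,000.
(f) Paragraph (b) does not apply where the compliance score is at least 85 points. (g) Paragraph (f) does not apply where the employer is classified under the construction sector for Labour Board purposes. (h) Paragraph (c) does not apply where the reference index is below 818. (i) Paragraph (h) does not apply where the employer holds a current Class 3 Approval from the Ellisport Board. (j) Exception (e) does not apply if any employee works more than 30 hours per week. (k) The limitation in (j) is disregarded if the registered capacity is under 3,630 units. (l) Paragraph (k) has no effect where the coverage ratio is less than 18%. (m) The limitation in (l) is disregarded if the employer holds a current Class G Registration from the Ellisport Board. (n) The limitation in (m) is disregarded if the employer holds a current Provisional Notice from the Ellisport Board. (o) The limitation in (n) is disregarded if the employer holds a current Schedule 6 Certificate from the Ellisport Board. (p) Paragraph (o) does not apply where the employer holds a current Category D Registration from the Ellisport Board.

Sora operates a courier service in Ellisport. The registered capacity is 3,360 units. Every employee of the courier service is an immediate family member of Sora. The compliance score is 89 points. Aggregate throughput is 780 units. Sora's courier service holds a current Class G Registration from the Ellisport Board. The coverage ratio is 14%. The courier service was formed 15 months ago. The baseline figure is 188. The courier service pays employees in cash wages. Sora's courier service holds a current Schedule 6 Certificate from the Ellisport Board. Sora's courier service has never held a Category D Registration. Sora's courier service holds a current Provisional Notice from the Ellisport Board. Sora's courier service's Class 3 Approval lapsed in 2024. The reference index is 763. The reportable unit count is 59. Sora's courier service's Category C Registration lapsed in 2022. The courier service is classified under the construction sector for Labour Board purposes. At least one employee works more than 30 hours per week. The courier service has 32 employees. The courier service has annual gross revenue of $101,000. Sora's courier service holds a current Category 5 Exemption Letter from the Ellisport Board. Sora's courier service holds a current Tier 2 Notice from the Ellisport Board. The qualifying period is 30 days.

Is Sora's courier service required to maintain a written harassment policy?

No — exception (e) applies; Sora's courier service is not required to maintain a written harassment policy.

Exception (a) requires that the employer provides no cash remuneration (equity only); but employees are paid cash wages, so (a) is unavailable.
Exception (b) does not apply: no current Category C Registration is held.
Exception (c): the baseline figure is 188, below the 194 limit; a current Tier 2 Notice is held; a current Category 5 Exemption Letter is held — every condition holds. But applying paragraphs (h)–(i): (h) operates — the reference index is 763, below the 818 limit. (i), which would lift (h), is inapplicable — no current Class 3 Approval is held. (c) is therefore removed.
Exception (d) requires that the reportable unit count is at least 61; but the reportable unit count is 59, short of 61, so (d) is unavailable.
All of (e)'s requirements are met (every employee is an immediate family member; annual gross revenue is $101,000, less than the $114,000 limit). Applying paragraphs (j)–(p): (j) would limit (e) — at least one employee exceeds 30 hours/week — but (k) sets (j) aside: (k) is triggered — the registered capacity is 3,360 units, under the 3,630 units limit. (l) would limit (k) — the coverage ratio is 14%, less than the 18% limit — but (m) sets (l) aside: (m) is triggered — a current Class G Registration is held. (n) would limit (m) — a current Provisional Notice is held — but (o) sets (n) aside: (o) is engaged — a current Schedule 6 Certificate is held. (p) does not operate here (there is no Category D Registration in force), so (o) stands. (e) remains available.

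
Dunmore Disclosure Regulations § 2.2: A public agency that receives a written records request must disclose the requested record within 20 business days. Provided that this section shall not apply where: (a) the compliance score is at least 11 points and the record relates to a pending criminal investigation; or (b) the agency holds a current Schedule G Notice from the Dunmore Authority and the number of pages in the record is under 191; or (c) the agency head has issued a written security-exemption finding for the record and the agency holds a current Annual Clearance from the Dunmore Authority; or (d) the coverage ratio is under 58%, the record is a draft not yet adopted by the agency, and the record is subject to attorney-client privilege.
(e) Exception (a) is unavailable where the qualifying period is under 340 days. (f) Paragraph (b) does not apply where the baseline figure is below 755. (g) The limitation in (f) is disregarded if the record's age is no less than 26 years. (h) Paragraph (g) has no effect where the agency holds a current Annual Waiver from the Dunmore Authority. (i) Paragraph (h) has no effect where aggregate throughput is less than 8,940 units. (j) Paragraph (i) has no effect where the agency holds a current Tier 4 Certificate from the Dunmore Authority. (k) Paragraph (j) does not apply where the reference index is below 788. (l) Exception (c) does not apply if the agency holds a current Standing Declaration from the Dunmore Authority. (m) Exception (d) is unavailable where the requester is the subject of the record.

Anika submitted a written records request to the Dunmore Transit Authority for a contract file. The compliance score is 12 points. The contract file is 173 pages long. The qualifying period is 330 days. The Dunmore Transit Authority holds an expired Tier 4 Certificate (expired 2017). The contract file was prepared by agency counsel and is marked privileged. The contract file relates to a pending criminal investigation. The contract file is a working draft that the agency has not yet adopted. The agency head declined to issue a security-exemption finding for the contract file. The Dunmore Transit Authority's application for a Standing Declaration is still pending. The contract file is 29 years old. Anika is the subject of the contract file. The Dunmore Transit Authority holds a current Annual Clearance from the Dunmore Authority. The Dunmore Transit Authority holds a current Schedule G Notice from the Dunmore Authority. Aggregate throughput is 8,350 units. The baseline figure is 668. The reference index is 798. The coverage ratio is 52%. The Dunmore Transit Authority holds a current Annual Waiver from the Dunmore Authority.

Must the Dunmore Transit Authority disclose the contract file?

No — exception (b) applies; the Dunmore Transit Authority is not required to disclose the contract file.

Exception (a) is satisfied on its face — the compliance score is 12 points, meeting the 11 points threshold; the contract file relates to a pending investigation. However, paragraph (e) must be considered: (e) operates against (a): the qualifying period is 330 days, under the 340 days limit. So (a) is unavailable.
Exception (b)'s conditions are all satisfied: a current Schedule G Notice is held; the number of pages in the record is 173, under the 191 limit. Applying paragraphs (f)–(k): (f) would limit (b) — the baseline figure is 668, below the 755 limit — but (g) sets (f) aside: (g) operates — the record's age is 29 years, meeting the 26 years threshold. (h) would limit (g) — a current Annual Waiver is held — but (i) sets (h) aside: (i) is engaged — aggregate throughput is 8,350 units, less than the 8,940 units limit. (j), which would lift (i), does not operate here — the Tier 4 Certificate is not current. Exception (b) stands.
Exception (c) does not apply: the agency head declined to issue a security-exemption finding.
Exception (d)'s conditions are all satisfied: the coverage ratio is 52%, under the 58% limit; the contract file is an unadopted draft; the contract file is privileged. Turning to paragraph (m): (m) operates against (d): Anika is the subject of the contract file. (d) is therefore removed.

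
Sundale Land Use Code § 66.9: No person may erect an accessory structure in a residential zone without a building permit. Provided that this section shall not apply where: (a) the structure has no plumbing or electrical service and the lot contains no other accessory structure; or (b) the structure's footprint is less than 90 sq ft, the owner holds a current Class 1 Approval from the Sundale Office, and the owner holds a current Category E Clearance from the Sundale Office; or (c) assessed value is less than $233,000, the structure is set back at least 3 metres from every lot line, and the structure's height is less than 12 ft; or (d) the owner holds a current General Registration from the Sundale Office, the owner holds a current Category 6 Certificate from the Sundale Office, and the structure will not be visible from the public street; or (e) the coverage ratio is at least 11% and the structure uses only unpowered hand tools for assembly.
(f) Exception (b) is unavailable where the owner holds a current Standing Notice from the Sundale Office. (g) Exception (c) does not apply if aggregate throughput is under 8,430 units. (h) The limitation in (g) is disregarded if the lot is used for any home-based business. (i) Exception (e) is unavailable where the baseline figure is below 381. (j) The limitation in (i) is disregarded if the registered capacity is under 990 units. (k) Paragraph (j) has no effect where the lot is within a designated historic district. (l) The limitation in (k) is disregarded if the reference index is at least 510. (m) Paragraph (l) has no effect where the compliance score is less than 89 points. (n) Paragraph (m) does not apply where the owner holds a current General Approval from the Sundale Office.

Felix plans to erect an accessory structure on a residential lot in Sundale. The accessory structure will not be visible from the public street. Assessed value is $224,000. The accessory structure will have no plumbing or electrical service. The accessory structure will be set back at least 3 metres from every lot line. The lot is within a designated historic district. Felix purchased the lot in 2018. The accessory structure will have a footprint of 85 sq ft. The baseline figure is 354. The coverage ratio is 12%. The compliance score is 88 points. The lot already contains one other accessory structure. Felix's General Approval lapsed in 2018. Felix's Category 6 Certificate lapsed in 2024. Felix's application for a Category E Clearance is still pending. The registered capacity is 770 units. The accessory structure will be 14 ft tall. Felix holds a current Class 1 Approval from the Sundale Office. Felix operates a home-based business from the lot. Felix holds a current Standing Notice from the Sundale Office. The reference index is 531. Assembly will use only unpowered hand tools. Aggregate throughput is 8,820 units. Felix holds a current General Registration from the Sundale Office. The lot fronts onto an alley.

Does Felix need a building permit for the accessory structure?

Yes — Felix must obtain a building permit.

Exception (a) does not apply: the lot already has another accessory structure.
Exception (b) does not apply: the Category E Clearance is not current.
Exception (c) requires that the structure's height is less than 12 ft; but the structure's height is 14 ft, not less than 12 ft, so (c) is unavailable.
Exception (d) requires that the owner holds a current Category 6 Certificate from the Sundale Office; but no current Category 6 Certificate is held, so (d) is unavailable.
Exception (e)'s conditions are all satisfied: the coverage ratio is 12%, meeting the 11% threshold; assembly uses only hand tools. Turning to paragraphs (i)–(n): (i) operates against (e): the baseline figure is 354, below the 381 limit. (j) is engaged (the registered capacity is 770 units, under the 990 units limit), but yields to (k): (k) operates against (j): the lot is in a historic district. (l) would limit (k) — the reference index is 531, meeting the 510 threshold — but (m) sets (l) aside: (m) operates against (l): the compliance score is 88 points, less than the 89 points limit. (n), which would lift (m), does not operate here — no current General Approval is held. (e) is therefore removed.
No exception applies. The general rule governs.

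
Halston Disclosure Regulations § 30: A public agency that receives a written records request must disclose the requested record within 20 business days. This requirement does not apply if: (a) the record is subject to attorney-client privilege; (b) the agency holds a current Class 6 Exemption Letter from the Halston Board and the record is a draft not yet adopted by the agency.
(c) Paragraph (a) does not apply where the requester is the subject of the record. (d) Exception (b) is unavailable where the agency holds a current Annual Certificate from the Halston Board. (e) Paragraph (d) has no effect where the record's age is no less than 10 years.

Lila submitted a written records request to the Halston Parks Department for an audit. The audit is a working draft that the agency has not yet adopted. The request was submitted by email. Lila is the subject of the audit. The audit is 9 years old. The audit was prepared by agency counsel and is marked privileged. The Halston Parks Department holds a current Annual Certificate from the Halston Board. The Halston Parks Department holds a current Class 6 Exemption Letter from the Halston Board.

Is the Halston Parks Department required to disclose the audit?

Yes — the Halston Parks Department must disclose the audit.

Exception (a) is satisfied on its face — the audit is privileged. But applying paragraph (c): (c) is triggered — Lila is the subject of the audit. So (a) is unavailable.
Exception (b): a current Class 6 Exemption Letter is held; the audit is an unadopted draft — every condition holds. Turning to paragraphs (d)–(e): (d) operates against (b): a current Annual Certificate is held. (e) does not operate here (the record's age is 9 years, short of 10 years), so (d) stands. Exception (b) does not apply.
No exception applies. The general rule governs.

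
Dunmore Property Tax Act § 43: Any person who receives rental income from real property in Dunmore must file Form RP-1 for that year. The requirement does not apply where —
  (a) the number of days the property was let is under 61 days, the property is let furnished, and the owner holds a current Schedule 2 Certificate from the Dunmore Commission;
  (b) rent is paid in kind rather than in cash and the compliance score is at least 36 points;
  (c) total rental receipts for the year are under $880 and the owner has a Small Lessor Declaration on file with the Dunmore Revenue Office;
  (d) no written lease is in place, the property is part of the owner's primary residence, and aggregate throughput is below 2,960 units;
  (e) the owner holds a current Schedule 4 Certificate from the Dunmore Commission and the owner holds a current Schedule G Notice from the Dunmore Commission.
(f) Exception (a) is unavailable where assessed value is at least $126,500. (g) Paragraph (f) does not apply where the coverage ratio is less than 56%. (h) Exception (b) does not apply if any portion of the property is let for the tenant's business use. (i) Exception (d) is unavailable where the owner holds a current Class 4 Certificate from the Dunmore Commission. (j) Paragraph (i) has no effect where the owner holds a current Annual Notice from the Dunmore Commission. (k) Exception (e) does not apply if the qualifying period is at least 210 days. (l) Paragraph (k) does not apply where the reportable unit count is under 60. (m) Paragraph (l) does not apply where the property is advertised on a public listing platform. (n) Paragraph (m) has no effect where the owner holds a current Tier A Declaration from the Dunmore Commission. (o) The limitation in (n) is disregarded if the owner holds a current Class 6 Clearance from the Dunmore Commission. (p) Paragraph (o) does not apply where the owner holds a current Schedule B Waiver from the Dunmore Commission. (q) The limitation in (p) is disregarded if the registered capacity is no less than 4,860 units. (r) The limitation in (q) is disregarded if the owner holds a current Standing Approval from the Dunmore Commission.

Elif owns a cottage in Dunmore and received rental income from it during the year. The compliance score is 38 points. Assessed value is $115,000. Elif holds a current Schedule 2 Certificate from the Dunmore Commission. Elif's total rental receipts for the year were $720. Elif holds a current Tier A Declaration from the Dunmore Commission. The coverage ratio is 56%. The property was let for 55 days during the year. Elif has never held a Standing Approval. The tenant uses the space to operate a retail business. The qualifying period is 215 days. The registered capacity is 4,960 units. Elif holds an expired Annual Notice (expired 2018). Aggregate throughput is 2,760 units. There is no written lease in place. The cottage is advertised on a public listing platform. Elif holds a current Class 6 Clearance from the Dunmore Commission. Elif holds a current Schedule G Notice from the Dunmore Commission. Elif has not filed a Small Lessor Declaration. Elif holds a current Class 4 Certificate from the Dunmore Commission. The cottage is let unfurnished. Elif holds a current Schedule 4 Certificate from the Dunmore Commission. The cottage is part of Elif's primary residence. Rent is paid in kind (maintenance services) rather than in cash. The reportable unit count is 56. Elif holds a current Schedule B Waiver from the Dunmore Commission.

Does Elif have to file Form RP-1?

Yes — Elif must file Form RP-1.

Exception (a) requires that the property is let furnished; but the property is let unfurnished, so (a) is unavailable.
Exception (b) is satisfied on its face — rent is paid in kind; the compliance score is 38 points, meeting the 36 points threshold. But: (h) operates against (b): the space is let for business use. So (b) is unavailable.
Exception (c) does not apply: no Small Lessor Declaration is on file.
Exception (d)'s conditions are all satisfied: there is no written lease; the cottage is part of the primary residence; aggregate throughput is 2,760 units, below the 2,960 units limit. But applying paragraphs (i)–(j): (i) operates against (d): a current Class 4 Certificate is held. (j), which would lift (i), is not engaged — no current Annual Notice is held. (d) is therefore removed.
All of (e)'s requirements are met (a current Schedule 4 Certificate is held; a current Schedule G Notice is held). But applying paragraphs (k)–(r): (k) operates — the qualifying period is 215 days, meeting the 210 days threshold. (l) would limit (k) — the reportable unit count is 56, under the 60 limit — but (m) sets (l) aside: (m) is engaged — the property is publicly advertised. (n) is triggered (a current Tier A Declaration is held), but is displaced by (o): (o) applies — a current Class 6 Clearance is held. (p) would limit (o) — a current Schedule B Waiver is held — but (q) sets (p) aside: (q) is engaged — the registered capacity is 4,960 units, meeting the 4,860 units threshold. (r) is not engaged (no current Standing Approval is held), so (q) stands. So (e) is unavailable.
No exception displaces § 43.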